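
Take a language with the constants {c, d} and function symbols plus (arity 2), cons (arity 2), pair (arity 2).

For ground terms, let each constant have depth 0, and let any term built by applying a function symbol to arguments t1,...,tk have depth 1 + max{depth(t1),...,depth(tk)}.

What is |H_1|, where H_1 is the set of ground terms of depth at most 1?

14

If N_k denotes the number of depth-≤k ground terms, the 2 constants give N_0 = 2, and each function symbol of arity r contributes N_{k-1}^r new terms at level k: N_k = 2 + N_{k-1}^2 + N_{k-1}^2 + N_{k-1}^2.
N_0 = 2
N_1 = 2 + 2^2 + 2^2 + 2^2 = 14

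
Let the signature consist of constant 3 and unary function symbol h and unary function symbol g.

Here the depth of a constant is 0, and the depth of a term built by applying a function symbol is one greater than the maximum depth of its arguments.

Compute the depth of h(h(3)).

depth(h(3)) = 1 + depth(3) = 1 + 0 = 1
depth(h(h(3))) = 1 + depth(h(3)) = 1 + 1 = 2

2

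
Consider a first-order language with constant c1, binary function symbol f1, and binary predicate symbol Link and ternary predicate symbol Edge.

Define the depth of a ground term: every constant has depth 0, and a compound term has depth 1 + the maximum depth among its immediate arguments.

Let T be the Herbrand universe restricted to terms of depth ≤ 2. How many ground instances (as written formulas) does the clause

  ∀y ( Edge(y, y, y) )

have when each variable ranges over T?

5

Ground terms of depth ≤ 2:
  Write N_k for the number of ground terms of depth ≤ k. A term of depth ≤ k is either a constant or a function symbol applied to arguments of depth ≤ k−1, so N_k = 1 + N_{k-1}^2.
  N_0 = 1
  N_1 = 1 + 1^2 = 2
  N_2 = 1 + 2^2 = 5
So there are 5 ground terms available for substitution.
The variable y ranges independently over the available ground terms, and distinct assignments produce distinct instances.
Number of ground instances = 5.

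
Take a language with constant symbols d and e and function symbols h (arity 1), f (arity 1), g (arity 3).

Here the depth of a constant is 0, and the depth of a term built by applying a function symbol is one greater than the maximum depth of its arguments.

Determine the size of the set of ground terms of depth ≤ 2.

2774

Let N_k = |{terms of depth ≤ k}|. Then N_0 = 2 and N_k = 2 + N_{k-1} + N_{k-1} + N_{k-1}^3 for k ≥ 1 (one summand per function symbol, arity giving the exponent).
N_0 = 2
N_1 = 2 + 2 + 2 + 2^3 = 14
N_2 = 2 + 14 + 14 + 14^3 = 2774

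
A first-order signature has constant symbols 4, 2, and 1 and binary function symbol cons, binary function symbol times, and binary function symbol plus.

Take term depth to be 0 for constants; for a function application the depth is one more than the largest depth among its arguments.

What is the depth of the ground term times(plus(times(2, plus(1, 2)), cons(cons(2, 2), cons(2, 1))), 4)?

4

depth(plus(1, 2)) = 1 + max(0, 0) = 1
depth(times(2, plus(1, 2))) = 1 + max(0, 1) = 2
depth(cons(2, 2)) = 1 + max(0, 0) = 1
depth(cons(2, 1)) = 1 + max(0, 0) = 1
depth(cons(cons(2, 2), cons(2, 1))) = 1 + max(1, 1) = 2
depth(plus(times(2, plus(1, 2)), cons(cons(2, 2), cons(2, 1)))) = 1 + max(2, 2) = 3
depth(times(plus(times(2, plus(1, 2)), cons(cons(2, 2), cons(2, 1))), 4)) = 1 + max(3, 0) = 4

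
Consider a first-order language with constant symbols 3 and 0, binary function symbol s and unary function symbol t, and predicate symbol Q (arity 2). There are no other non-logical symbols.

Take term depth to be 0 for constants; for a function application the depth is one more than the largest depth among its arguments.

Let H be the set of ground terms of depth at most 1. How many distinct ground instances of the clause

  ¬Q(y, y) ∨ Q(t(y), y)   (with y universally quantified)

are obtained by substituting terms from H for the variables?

Ground terms of depth ≤ 1:
  Let N_k = |{terms of depth ≤ k}|. Then N_0 = 2 and N_k = 2 + N_{k-1}^2 + N_{k-1} for k ≥ 1 (one summand per function symbol, arity giving the exponent).
  N_0 = 2
  N_1 = 2 + 2^2 + 2 = 8
So there are 8 ground terms available for substitution.
The clause has 1 distinct variable (y), which appears in the body. In the free term algebra distinct substitutions yield syntactically distinct ground instances.
Number of ground instances = 8.

8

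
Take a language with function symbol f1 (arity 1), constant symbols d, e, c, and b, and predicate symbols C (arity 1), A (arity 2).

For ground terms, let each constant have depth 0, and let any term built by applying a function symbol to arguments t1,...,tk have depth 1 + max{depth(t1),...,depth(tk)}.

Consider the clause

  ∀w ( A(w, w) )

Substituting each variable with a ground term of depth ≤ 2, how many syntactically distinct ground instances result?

Ground terms of depth ≤ 2:
  Write N_k for the number of ground terms of depth ≤ k. A term of depth ≤ k is either a constant or a function symbol applied to arguments of depth ≤ k−1, so N_k = 4 + N_{k-1}.
  N_0 = 4
  N_1 = 4 + 4 = 8
  N_2 = 4 + 8 = 12
So there are 12 ground terms available for substitution.
The body mentions the single quantified variable w; since ground terms form a free algebra, no two substitutions collapse to the same formula.
Number of ground instances = 12.

12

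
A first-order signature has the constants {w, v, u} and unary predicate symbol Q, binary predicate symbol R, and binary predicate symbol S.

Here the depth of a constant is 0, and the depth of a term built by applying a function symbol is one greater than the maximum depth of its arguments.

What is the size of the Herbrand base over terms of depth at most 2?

First count ground terms of depth ≤ 2.
With no function symbols every ground term is a constant, so there are exactly 3 ground terms at every depth bound.
N_0 = 3
N_1 = 3
N_2 = 3
Explicitly: w, v, u.
So |H| = 3.
Ground atoms are formed by filling each argument slot of a predicate with a term from H, so an r-ary predicate gives |H|^r atoms:
  Q: 3;  R: 3^2 = 9;  S: 3^2 = 9
Total ground atoms: 3 + 9 + 9 = 21.

21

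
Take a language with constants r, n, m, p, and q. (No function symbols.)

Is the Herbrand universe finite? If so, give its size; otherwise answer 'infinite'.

There are no function symbols, so every ground term is one of the 5 constants.
The Herbrand universe is {r, n, m, p, q}, which is finite with 5 elements.

5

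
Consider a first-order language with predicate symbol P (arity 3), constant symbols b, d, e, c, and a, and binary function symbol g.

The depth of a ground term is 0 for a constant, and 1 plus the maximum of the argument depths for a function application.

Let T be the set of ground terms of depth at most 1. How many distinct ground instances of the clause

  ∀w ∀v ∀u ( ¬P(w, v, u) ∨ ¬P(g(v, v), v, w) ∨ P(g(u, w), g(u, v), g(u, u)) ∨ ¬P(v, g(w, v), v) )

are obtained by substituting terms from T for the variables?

27000

Ground terms of depth ≤ 1:
  Write N_k for the number of ground terms of depth ≤ k. A term of depth ≤ k is either a constant or a function symbol applied to arguments of depth ≤ k−1, so N_k = 5 + N_{k-1}^2.
  N_0 = 5
  N_1 = 5 + 5^2 = 30
So there are 30 ground terms available for substitution.
Each of w, v, u ranges independently over the available ground terms, and distinct assignments produce distinct instances.
Number of ground instances = 30^3 = 27000.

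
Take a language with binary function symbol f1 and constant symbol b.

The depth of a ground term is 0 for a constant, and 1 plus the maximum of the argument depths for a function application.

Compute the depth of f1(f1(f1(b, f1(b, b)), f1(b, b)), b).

4

depth(f1(b, b)) = 1 + max(0, 0) = 1
depth(f1(b, f1(b, b))) = 1 + max(0, 1) = 2
depth(f1(f1(b, f1(b, b)), f1(b, b))) = 1 + max(2, 1) = 3
depth(f1(f1(f1(b, f1(b, b)), f1(b, b)), b)) = 1 + max(3, 0) = 4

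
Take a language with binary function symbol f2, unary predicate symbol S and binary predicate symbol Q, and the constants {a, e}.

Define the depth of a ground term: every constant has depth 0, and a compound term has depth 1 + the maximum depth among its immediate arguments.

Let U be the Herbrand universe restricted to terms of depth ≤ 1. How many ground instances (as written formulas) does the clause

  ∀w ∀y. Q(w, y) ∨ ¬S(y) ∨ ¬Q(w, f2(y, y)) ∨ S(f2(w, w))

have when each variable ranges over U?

36

Ground terms of depth ≤ 1:
  If N_k denotes the number of depth-≤k ground terms, the 2 constants give N_0 = 2, and each function symbol of arity r contributes N_{k-1}^r new terms at level k: N_k = 2 + N_{k-1}^2.
  N_0 = 2
  N_1 = 2 + 2^2 = 6
  Explicitly: a, e, f2(a, a), f2(a, e), f2(e, a), f2(e, e).
So there are 6 ground terms available for substitution.
There are 2 variables to instantiate (w, y), each occurring in at least one literal, so different choices give different ground instances.
Number of ground instances = 6^2 = 36.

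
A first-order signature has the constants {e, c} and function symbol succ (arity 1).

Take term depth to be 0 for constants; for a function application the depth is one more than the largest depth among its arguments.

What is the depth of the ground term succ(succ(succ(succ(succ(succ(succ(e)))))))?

7

depth(succ(e)) = 1 + depth(e) = 1 + 0 = 1
depth(succ(succ(e))) = 1 + depth(succ(e)) = 1 + 1 = 2
depth(succ(succ(succ(e)))) = 1 + depth(succ(succ(e))) = 1 + 2 = 3
depth(succ(succ(succ(succ(e))))) = 1 + depth(succ(succ(succ(e)))) = 1 + 3 = 4
depth(succ(succ(succ(succ(succ(e)))))) = 1 + depth(succ(succ(succ(succ(e))))) = 1 + 4 = 5
depth(succ(succ(succ(succ(succ(succ(e))))))) = 1 + depth(succ(succ(succ(succ(succ(e)))))) = 1 + 5 = 6
depth(succ(succ(succ(succ(succ(succ(succ(e)))))))) = 1 + depth(succ(succ(succ(succ(succ(succ(e))))))) = 1 + 6 = 7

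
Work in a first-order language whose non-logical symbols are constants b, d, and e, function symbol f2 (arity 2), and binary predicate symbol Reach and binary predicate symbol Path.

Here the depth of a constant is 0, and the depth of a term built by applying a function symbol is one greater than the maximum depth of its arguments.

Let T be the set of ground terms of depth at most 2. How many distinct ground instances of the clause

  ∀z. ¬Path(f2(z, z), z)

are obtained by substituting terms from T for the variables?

147

Ground terms of depth ≤ 2:
  Write N_k for the number of ground terms of depth ≤ k. A term of depth ≤ k is either a constant or a function symbol applied to arguments of depth ≤ k−1, so N_k = 3 + N_{k-1}^2.
  N_0 = 3
  N_1 = 3 + 3^2 = 12
  N_2 = 3 + 12^2 = 147
So there are 147 ground terms available for substitution.
There is 1 variable to instantiate (z),  occurring in at least one literal, so different choices give different ground instances.
Number of ground instances = 147.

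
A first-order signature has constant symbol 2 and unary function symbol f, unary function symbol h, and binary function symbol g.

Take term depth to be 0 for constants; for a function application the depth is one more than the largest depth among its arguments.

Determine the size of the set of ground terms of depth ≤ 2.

Let N_k count ground terms of depth at most k. Each non-constant term of depth ≤ k is some function symbol applied to depth-≤(k−1) arguments, giving N_k = 1 + N_{k-1} + N_{k-1} + N_{k-1}^2.
N_0 = 1
N_1 = 1 + 1 + 1 + 1^2 = 4
N_2 = 1 + 4 + 4 + 4^2 = 25

25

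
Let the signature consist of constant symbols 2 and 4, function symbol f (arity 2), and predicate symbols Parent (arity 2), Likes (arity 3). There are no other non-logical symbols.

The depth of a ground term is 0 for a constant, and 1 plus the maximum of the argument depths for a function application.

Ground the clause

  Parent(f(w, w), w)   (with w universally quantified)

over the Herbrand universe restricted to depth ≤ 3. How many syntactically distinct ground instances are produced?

Ground terms of depth ≤ 3:
  Let N_k count ground terms of depth at most k. Each non-constant term of depth ≤ k is some function symbol applied to depth-≤(k−1) arguments, giving N_k = 2 + N_{k-1}^2.
  N_0 = 2
  N_1 = 2 + 2^2 = 6
  N_2 = 2 + 6^2 = 38
  N_3 = 2 + 38^2 = 1446
So there are 1446 ground terms available for substitution.
There is 1 variable to instantiate (w),  occurring in at least one literal, so different choices give different ground instances.
Number of ground instances = 1446.

1446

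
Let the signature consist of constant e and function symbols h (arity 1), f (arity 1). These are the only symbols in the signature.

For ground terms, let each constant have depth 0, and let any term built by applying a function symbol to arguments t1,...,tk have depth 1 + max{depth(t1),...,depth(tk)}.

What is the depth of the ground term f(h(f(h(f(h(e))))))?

6

depth(h(e)) = 1 + depth(e) = 1 + 0 = 1
depth(f(h(e))) = 1 + depth(h(e)) = 1 + 1 = 2
depth(h(f(h(e)))) = 1 + depth(f(h(e))) = 1 + 2 = 3
depth(f(h(f(h(e))))) = 1 + depth(h(f(h(e)))) = 1 + 3 = 4
depth(h(f(h(f(h(e)))))) = 1 + depth(f(h(f(h(e))))) = 1 + 4 = 5
depth(f(h(f(h(f(h(e))))))) = 1 + depth(h(f(h(f(h(e)))))) = 1 + 5 = 6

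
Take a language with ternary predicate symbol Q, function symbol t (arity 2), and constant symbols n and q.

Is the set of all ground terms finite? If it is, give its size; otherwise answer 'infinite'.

The signature has at least one function symbol (t, arity 2) and at least one constant (n).
Iterating t gives infinitely many distinct ground terms: n, t(n, n), t(t(n, n), t(n, n)), ...
So the Herbrand universe is infinite.

infinite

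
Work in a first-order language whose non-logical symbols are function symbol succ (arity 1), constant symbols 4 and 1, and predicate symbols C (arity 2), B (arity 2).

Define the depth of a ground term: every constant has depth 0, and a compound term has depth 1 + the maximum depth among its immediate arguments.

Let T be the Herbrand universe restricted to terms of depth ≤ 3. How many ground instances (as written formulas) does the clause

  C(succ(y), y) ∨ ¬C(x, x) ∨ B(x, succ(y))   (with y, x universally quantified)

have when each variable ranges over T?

64

Ground terms of depth ≤ 3:
  Count level by level. With function symbols succ/1, the terms of depth ≤ k are the 2 constants together with each function applied to depth-≤(k−1) tuples, so N_k = 2 + N_{k-1}.
  N_0 = 2
  N_1 = 2 + 2 = 4
  N_2 = 2 + 4 = 6
  N_3 = 2 + 6 = 8
  Explicitly: 4, 1, succ(4), succ(1), succ(succ(4)), succ(succ(1)), succ(succ(succ(4))), succ(succ(succ(1))).
So there are 8 ground terms available for substitution.
The body mentions every one of the 2 quantified variables; since ground terms form a free algebra, no two substitutions collapse to the same formula.
Number of ground instances = 8^2 = 64.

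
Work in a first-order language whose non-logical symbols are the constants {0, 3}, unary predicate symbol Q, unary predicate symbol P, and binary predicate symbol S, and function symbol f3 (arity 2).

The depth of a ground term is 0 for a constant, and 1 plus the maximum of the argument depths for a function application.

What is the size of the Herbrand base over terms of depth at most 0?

8

First count ground terms of depth ≤ 0.
Count level by level. With function symbols f3/2, the terms of depth ≤ k are the 2 constants together with each function applied to depth-≤(k−1) tuples, so N_k = 2 + N_{k-1}^2.
N_0 = 2
Explicitly: 0, 3.
So |H| = 2.
For each predicate symbol, the number of ground atoms is |H| raised to its arity; summing:
  Q: 2;  P: 2;  S: 2^2 = 4
Total ground atoms: 2 + 2 + 4 = 8.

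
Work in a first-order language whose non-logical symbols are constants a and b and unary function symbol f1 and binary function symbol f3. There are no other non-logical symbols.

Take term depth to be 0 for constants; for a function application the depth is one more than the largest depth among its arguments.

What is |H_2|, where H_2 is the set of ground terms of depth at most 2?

If N_k denotes the number of depth-≤k ground terms, the 2 constants give N_0 = 2, and each function symbol of arity r contributes N_{k-1}^r new terms at level k: N_k = 2 + N_{k-1} + N_{k-1}^2.
N_0 = 2
N_1 = 2 + 2 + 2^2 = 8
N_2 = 2 + 8 + 8^2 = 74

74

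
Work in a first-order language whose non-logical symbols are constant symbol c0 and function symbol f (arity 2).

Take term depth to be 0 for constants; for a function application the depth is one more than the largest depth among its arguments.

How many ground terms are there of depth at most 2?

5

Let N_k = |{terms of depth ≤ k}|. Then N_0 = 1 and N_k = 1 + N_{k-1}^2 for k ≥ 1 (one summand per function symbol, arity giving the exponent).
N_0 = 1
N_1 = 1 + 1^2 = 2
N_2 = 1 + 2^2 = 5
Explicitly: c0, f(c0, c0), f(c0, f(c0, c0)), f(f(c0, c0), c0), f(f(c0, c0), f(c0, c0)).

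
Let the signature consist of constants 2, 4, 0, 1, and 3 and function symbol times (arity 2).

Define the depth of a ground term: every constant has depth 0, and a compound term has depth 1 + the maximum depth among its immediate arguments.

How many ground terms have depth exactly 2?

Let N_k count ground terms of depth at most k. Each non-constant term of depth ≤ k is some function symbol applied to depth-≤(k−1) arguments, giving N_k = 5 + N_{k-1}^2.
N_0 = 5
N_1 = 5 + 5^2 = 30
N_2 = 5 + 30^2 = 905
Terms of depth exactly 2: N_2 − N_1 = 905 − 30 = 875.

875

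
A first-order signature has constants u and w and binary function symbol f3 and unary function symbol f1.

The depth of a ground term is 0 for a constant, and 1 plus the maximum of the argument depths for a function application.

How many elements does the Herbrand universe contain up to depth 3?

5552

If N_k denotes the number of depth-≤k ground terms, the 2 constants give N_0 = 2, and each function symbol of arity r contributes N_{k-1}^r new terms at level k: N_k = 2 + N_{k-1}^2 + N_{k-1}.
N_0 = 2
N_1 = 2 + 2^2 + 2 = 8
N_2 = 2 + 8^2 + 8 = 74
N_3 = 2 + 74^2 + 74 = 5552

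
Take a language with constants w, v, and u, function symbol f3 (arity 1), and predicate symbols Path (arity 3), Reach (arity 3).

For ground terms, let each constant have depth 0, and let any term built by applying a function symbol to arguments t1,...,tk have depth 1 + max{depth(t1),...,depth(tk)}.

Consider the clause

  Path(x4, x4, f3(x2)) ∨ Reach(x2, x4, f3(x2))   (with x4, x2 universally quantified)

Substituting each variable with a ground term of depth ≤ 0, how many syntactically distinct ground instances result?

Ground terms of depth ≤ 0:
  Let N_k = |{terms of depth ≤ k}|. Then N_0 = 3 and N_k = 3 + N_{k-1} for k ≥ 1 (one summand per function symbol, arity giving the exponent).
  N_0 = 3
  Explicitly: w, v, u.
So there are 3 ground terms available for substitution.
The body mentions every one of the 2 quantified variables; since ground terms form a free algebra, no two substitutions collapse to the same formula.
Number of ground instances = 3^2 = 9.

9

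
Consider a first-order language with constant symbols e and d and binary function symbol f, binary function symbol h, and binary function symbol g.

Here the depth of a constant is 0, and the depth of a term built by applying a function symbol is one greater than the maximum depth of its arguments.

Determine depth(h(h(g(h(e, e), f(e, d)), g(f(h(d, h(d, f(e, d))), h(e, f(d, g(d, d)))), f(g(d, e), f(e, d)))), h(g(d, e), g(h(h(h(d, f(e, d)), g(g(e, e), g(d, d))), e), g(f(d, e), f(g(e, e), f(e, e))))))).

7

depth(h(e, e)) = 1 + max(0, 0) = 1
depth(f(e, d)) = 1 + max(0, 0) = 1
depth(g(h(e, e), f(e, d))) = 1 + max(1, 1) = 2
depth(h(d, f(e, d))) = 1 + max(0, 1) = 2
depth(h(d, h(d, f(e, d)))) = 1 + max(0, 2) = 3
depth(g(d, d)) = 1 + max(0, 0) = 1
depth(f(d, g(d, d))) = 1 + max(0, 1) = 2
depth(h(e, f(d, g(d, d)))) = 1 + max(0, 2) = 3
depth(f(h(d, h(d, f(e, d))), h(e, f(d, g(d, d))))) = 1 + max(3, 3) = 4
depth(g(d, e)) = 1 + max(0, 0) = 1
depth(f(g(d, e), f(e, d))) = 1 + max(1, 1) = 2
depth(g(f(h(d, h(d, f(e, d))), h(e, f(d, g(d, d)))), f(g(d, e), f(e, d)))) = 1 + max(4, 2) = 5
depth(h(g(h(e, e), f(e, d)), g(f(h(d, h(d, f(e, d))), h(e, f(d, g(d, d)))), f(g(d, e), f(e, d))))) = 1 + max(2, 5) = 6
depth(g(e, e)) = 1 + max(0, 0) = 1
depth(g(g(e, e), g(d, d))) = 1 + max(1, 1) = 2
depth(h(h(d, f(e, d)), g(g(e, e), g(d, d)))) = 1 + max(2, 2) = 3
depth(h(h(h(d, f(e, d)), g(g(e, e), g(d, d))), e)) = 1 + max(3, 0) = 4
depth(f(d, e)) = 1 + max(0, 0) = 1
depth(f(e, e)) = 1 + max(0, 0) = 1
depth(f(g(e, e), f(e, e))) = 1 + max(1, 1) = 2
depth(g(f(d, e), f(g(e, e), f(e, e)))) = 1 + max(1, 2) = 3
depth(g(h(h(h(d, f(e, d)), g(g(e, e), g(d, d))), e), g(f(d, e), f(g(e, e), f(e, e))))) = 1 + max(4, 3) = 5
depth(h(g(d, e), g(h(h(h(d, f(e, d)), g(g(e, e), g(d, d))), e), g(f(d, e), f(g(e, e), f(e, e)))))) = 1 + max(1, 5) = 6
depth(h(h(g(h(e, e), f(e, d)), g(f(h(d, h(d, f(e, d))), h(e, f(d, g(d, d)))), f(g(d, e), f(e, d)))), h(g(d, e), g(h(h(h(d, f(e, d)), g(g(e, e), g(d, d))), e), g(f(d, e), f(g(e, e), f(e, e))))))) = 1 + max(6, 6) = 7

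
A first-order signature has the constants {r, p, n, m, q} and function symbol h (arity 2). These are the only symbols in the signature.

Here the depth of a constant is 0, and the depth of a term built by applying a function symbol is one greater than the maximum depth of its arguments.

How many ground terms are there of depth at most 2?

Let N_k = |{terms of depth ≤ k}|. Then N_0 = 5 and N_k = 5 + N_{k-1}^2 for k ≥ 1 (one summand per function symbol, arity giving the exponent).
N_0 = 5
N_1 = 5 + 5^2 = 30
N_2 = 5 + 30^2 = 905

905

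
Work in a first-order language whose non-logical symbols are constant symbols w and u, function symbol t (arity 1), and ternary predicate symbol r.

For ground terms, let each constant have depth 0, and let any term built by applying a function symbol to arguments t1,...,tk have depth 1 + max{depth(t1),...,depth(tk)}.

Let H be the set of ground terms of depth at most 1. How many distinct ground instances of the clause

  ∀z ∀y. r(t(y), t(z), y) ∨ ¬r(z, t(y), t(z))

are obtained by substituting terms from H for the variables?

16

Ground terms of depth ≤ 1:
  If N_k denotes the number of depth-≤k ground terms, the 2 constants give N_0 = 2, and each function symbol of arity r contributes N_{k-1}^r new terms at level k: N_k = 2 + N_{k-1}.
  N_0 = 2
  N_1 = 2 + 2 = 4
So there are 4 ground terms available for substitution.
There are 2 variables to instantiate (z, y), each occurring in at least one literal, so different choices give different ground instances.
Number of ground instances = 4^2 = 16.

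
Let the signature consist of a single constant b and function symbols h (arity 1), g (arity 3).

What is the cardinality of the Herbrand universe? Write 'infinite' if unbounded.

The signature has at least one function symbol (h, arity 1) and at least one constant (b).
Iterating h gives infinitely many distinct ground terms: b, h(b), h(h(b)), ...
So the Herbrand universe is infinite.

infinite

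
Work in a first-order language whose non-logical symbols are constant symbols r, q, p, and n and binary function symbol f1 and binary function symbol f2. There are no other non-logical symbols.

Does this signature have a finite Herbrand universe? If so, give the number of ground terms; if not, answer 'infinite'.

infinite

The signature has at least one function symbol (f1, arity 2) and at least one constant (r).
Iterating f1 gives infinitely many distinct ground terms: r, f1(r, r), f1(f1(r, r), f1(r, r)), ...
So the Herbrand universe is infinite.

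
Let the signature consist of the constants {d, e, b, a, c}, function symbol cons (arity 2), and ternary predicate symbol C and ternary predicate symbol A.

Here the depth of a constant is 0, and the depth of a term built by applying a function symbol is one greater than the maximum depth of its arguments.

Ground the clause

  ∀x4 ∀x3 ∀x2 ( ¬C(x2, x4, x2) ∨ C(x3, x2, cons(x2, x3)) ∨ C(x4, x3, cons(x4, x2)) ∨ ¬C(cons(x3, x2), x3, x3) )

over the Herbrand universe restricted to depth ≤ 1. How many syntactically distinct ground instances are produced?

Ground terms of depth ≤ 1:
  Write N_k for the number of ground terms of depth ≤ k. A term of depth ≤ k is either a constant or a function symbol applied to arguments of depth ≤ k−1, so N_k = 5 + N_{k-1}^2.
  N_0 = 5
  N_1 = 5 + 5^2 = 30
So there are 30 ground terms available for substitution.
There are 3 variables to instantiate (x4, x3, x2), each occurring in at least one literal, so different choices give different ground instances.
Number of ground instances = 30^3 = 27000.

27000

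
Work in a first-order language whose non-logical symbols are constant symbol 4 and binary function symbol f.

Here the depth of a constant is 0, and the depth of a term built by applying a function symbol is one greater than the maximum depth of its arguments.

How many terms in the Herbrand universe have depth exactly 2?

If N_k denotes the number of depth-≤k ground terms, the 1 constant gives N_0 = 1, and each function symbol of arity r contributes N_{k-1}^r new terms at level k: N_k = 1 + N_{k-1}^2.
N_0 = 1
N_1 = 1 + 1^2 = 2
N_2 = 1 + 2^2 = 5
Terms of depth exactly 2: N_2 − N_1 = 5 − 2 = 3.

3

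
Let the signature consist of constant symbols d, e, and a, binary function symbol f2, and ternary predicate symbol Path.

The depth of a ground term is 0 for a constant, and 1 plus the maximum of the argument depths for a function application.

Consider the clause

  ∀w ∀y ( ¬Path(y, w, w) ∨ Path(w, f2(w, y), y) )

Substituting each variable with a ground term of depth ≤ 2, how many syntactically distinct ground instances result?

Ground terms of depth ≤ 2:
  Count level by level. With function symbols f2/2, the terms of depth ≤ k are the 3 constants together with each function applied to depth-≤(k−1) tuples, so N_k = 3 + N_{k-1}^2.
  N_0 = 3
  N_1 = 3 + 3^2 = 12
  N_2 = 3 + 12^2 = 147
So there are 147 ground terms available for substitution.
There are 2 variables to instantiate (w, y), each occurring in at least one literal, so different choices give different ground instances.
Number of ground instances = 147^2 = 21609.

21609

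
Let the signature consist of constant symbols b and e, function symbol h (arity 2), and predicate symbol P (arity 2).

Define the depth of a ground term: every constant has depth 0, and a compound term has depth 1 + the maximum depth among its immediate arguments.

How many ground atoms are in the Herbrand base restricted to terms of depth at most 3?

2090916

First count ground terms of depth ≤ 3.
Let N_k = |{terms of depth ≤ k}|. Then N_0 = 2 and N_k = 2 + N_{k-1}^2 for k ≥ 1 (one summand per function symbol, arity giving the exponent).
N_0 = 2
N_1 = 2 + 2^2 = 6
N_2 = 2 + 6^2 = 38
N_3 = 2 + 38^2 = 1446
So |H| = 1446.
Ground atoms are formed by filling each argument slot of a predicate with a term from H, so an r-ary predicate gives |H|^r atoms:
  P: 1446^2 = 2090916
Total ground atoms: 2090916.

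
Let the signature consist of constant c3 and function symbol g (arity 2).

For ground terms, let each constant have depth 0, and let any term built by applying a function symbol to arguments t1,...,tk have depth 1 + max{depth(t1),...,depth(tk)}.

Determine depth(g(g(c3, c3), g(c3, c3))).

2

depth(g(c3, c3)) = 1 + max(0, 0) = 1
depth(g(g(c3, c3), g(c3, c3))) = 1 + max(1, 1) = 2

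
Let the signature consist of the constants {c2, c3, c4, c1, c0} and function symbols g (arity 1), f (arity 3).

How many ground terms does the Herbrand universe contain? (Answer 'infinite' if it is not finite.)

The signature has at least one function symbol (g, arity 1) and at least one constant (c2).
Iterating g gives infinitely many distinct ground terms: c2, g(c2), g(g(c2)), ...
So the Herbrand universe is infinite.

infinite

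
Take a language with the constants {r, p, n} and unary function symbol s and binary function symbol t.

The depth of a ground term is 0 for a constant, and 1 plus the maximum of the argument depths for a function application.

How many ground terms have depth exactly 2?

228

Let N_k = |{terms of depth ≤ k}|. Then N_0 = 3 and N_k = 3 + N_{k-1} + N_{k-1}^2 for k ≥ 1 (one summand per function symbol, arity giving the exponent).
N_0 = 3
N_1 = 3 + 3 + 3^2 = 15
N_2 = 3 + 15 + 15^2 = 243
Terms of depth exactly 2: N_2 − N_1 = 243 − 15 = 228.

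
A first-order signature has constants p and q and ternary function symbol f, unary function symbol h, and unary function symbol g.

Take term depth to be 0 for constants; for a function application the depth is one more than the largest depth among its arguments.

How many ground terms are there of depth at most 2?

Let N_k = |{terms of depth ≤ k}|. Then N_0 = 2 and N_k = 2 + N_{k-1}^3 + N_{k-1} + N_{k-1} for k ≥ 1 (one summand per function symbol, arity giving the exponent).
N_0 = 2
N_1 = 2 + 2^3 + 2 + 2 = 14
N_2 = 2 + 14^3 + 14 + 14 = 2774

2774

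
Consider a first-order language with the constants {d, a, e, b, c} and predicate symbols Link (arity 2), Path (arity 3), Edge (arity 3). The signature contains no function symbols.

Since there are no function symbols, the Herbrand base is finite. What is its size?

275

With no function symbols, the Herbrand universe is just the 5 constants.
Ground atoms per predicate: Link: 5^2 = 25, Path: 5^3 = 125, Edge: 5^3 = 125.
Herbrand base size = 25 + 125 + 125 = 275.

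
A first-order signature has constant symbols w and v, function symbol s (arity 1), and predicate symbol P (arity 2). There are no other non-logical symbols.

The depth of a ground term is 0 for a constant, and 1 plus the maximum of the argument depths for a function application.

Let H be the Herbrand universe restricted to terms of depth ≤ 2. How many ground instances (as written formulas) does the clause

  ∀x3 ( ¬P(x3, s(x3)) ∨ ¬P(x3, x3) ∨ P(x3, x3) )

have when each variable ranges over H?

6

Ground terms of depth ≤ 2:
  If N_k denotes the number of depth-≤k ground terms, the 2 constants give N_0 = 2, and each function symbol of arity r contributes N_{k-1}^r new terms at level k: N_k = 2 + N_{k-1}.
  N_0 = 2
  N_1 = 2 + 2 = 4
  N_2 = 2 + 4 = 6
  Explicitly: w, v, s(w), s(v), s(s(w)), s(s(v)).
So there are 6 ground terms available for substitution.
The variable x3 ranges independently over the available ground terms, and distinct assignments produce distinct instances.
Number of ground instances = 6.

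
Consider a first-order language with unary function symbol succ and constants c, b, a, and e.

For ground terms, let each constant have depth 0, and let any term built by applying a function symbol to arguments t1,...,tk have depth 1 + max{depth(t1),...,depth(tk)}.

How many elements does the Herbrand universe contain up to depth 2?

12

Count level by level. With function symbols succ/1, the terms of depth ≤ k are the 4 constants together with each function applied to depth-≤(k−1) tuples, so N_k = 4 + N_{k-1}.
N_0 = 4
N_1 = 4 + 4 = 8
N_2 = 4 + 8 = 12
Explicitly: c, b, a, e, succ(c), succ(b), succ(a), succ(e), succ(succ(c)), succ(succ(b)), succ(succ(a)), succ(succ(e)).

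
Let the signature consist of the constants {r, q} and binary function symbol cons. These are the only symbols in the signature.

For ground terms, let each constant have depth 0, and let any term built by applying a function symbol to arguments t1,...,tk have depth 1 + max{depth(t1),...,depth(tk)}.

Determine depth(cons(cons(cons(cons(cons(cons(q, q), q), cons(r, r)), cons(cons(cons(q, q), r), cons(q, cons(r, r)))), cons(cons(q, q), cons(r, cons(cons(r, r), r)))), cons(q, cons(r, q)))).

6

depth(cons(q, q)) = 1 + max(0, 0) = 1
depth(cons(cons(q, q), q)) = 1 + max(1, 0) = 2
depth(cons(r, r)) = 1 + max(0, 0) = 1
depth(cons(cons(cons(q, q), q), cons(r, r))) = 1 + max(2, 1) = 3
depth(cons(cons(q, q), r)) = 1 + max(1, 0) = 2
depth(cons(q, cons(r, r))) = 1 + max(0, 1) = 2
depth(cons(cons(cons(q, q), r), cons(q, cons(r, r)))) = 1 + max(2, 2) = 3
depth(cons(cons(cons(cons(q, q), q), cons(r, r)), cons(cons(cons(q, q), r), cons(q, cons(r, r))))) = 1 + max(3, 3) = 4
depth(cons(cons(r, r), r)) = 1 + max(1, 0) = 2
depth(cons(r, cons(cons(r, r), r))) = 1 + max(0, 2) = 3
depth(cons(cons(q, q), cons(r, cons(cons(r, r), r)))) = 1 + max(1, 3) = 4
depth(cons(cons(cons(cons(cons(q, q), q), cons(r, r)), cons(cons(cons(q, q), r), cons(q, cons(r, r)))), cons(cons(q, q), cons(r, cons(cons(r, r), r))))) = 1 + max(4, 4) = 5
depth(cons(r, q)) = 1 + max(0, 0) = 1
depth(cons(q, cons(r, q))) = 1 + max(0, 1) = 2
depth(cons(cons(cons(cons(cons(cons(q, q), q), cons(r, r)), cons(cons(cons(q, q), r), cons(q, cons(r, r)))), cons(cons(q, q), cons(r, cons(cons(r, r), r)))), cons(q, cons(r, q)))) = 1 + max(5, 2) = 6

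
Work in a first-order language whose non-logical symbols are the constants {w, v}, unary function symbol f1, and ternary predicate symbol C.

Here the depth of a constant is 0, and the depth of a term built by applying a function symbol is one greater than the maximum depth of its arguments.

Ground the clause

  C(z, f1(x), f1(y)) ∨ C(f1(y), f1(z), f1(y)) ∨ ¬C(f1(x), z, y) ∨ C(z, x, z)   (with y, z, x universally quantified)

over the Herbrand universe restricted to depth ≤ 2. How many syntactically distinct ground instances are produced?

Ground terms of depth ≤ 2:
  Count level by level. With function symbols f1/1, the terms of depth ≤ k are the 2 constants together with each function applied to depth-≤(k−1) tuples, so N_k = 2 + N_{k-1}.
  N_0 = 2
  N_1 = 2 + 2 = 4
  N_2 = 2 + 4 = 6
So there are 6 ground terms available for substitution.
The body mentions every one of the 3 quantified variables; since ground terms form a free algebra, no two substitutions collapse to the same formula.
Number of ground instances = 6^3 = 216.

216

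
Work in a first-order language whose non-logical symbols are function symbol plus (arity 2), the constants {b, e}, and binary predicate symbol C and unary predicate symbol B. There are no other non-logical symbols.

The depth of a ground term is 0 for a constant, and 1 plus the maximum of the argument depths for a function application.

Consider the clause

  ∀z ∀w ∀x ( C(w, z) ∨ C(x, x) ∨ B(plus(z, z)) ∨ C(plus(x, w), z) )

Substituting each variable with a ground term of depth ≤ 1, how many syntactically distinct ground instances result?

Ground terms of depth ≤ 1:
  Let N_k = |{terms of depth ≤ k}|. Then N_0 = 2 and N_k = 2 + N_{k-1}^2 for k ≥ 1 (one summand per function symbol, arity giving the exponent).
  N_0 = 2
  N_1 = 2 + 2^2 = 6
  Explicitly: b, e, plus(b, b), plus(b, e), plus(e, b), plus(e, e).
So there are 6 ground terms available for substitution.
The clause has 3 distinct variables (z, w, x), each appearing in the body. In the free term algebra distinct substitutions yield syntactically distinct ground instances.
Number of ground instances = 6^3 = 216.

216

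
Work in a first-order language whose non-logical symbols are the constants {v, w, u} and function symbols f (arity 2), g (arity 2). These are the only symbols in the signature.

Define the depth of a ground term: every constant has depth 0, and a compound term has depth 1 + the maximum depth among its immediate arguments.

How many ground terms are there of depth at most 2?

Write N_k for the number of ground terms of depth ≤ k. A term of depth ≤ k is either a constant or a function symbol applied to arguments of depth ≤ k−1, so N_k = 3 + N_{k-1}^2 + N_{k-1}^2.
N_0 = 3
N_1 = 3 + 3^2 + 3^2 = 21
N_2 = 3 + 21^2 + 21^2 = 885

885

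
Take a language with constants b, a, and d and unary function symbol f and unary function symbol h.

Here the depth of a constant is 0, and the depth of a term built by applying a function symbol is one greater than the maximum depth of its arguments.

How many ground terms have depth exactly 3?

24

Count level by level. With function symbols f/1, h/1, the terms of depth ≤ k are the 3 constants together with each function applied to depth-≤(k−1) tuples, so N_k = 3 + N_{k-1} + N_{k-1}.
N_0 = 3
N_1 = 3 + 3 + 3 = 9
N_2 = 3 + 9 + 9 = 21
N_3 = 3 + 21 + 21 = 45
Terms of depth exactly 3: N_3 − N_2 = 45 − 21 = 24.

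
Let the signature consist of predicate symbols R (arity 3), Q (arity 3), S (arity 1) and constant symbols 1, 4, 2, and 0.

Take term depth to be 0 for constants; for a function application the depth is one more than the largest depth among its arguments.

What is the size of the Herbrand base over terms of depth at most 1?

First count ground terms of depth ≤ 1.
With no function symbols every ground term is a constant, so there are exactly 4 ground terms at every depth bound.
N_0 = 4
N_1 = 4
Explicitly: 1, 4, 2, 0.
So |H| = 4.
Ground atoms are formed by filling each argument slot of a predicate with a term from H, so an r-ary predicate gives |H|^r atoms:
  R: 4^3 = 64;  Q: 4^3 = 64;  S: 4
Total ground atoms: 64 + 64 + 4 = 132.

132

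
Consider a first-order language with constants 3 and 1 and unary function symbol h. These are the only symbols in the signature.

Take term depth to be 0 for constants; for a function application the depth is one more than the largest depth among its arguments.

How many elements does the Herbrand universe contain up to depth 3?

8

Let N_k = |{terms of depth ≤ k}|. Then N_0 = 2 and N_k = 2 + N_{k-1} for k ≥ 1 (one summand per function symbol, arity giving the exponent).
N_0 = 2
N_1 = 2 + 2 = 4
N_2 = 2 + 4 = 6
N_3 = 2 + 6 = 8
Explicitly: 3, 1, h(3), h(1), h(h(3)), h(h(1)), h(h(h(3))), h(h(h(1))).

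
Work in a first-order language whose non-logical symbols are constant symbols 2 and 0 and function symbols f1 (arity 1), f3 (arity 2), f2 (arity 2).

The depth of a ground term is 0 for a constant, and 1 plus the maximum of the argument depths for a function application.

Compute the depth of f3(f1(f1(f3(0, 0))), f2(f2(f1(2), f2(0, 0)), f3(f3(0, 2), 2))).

depth(f3(0, 0)) = 1 + max(0, 0) = 1
depth(f1(f3(0, 0))) = 1 + depth(f3(0, 0)) = 1 + 1 = 2
depth(f1(f1(f3(0, 0)))) = 1 + depth(f1(f3(0, 0))) = 1 + 2 = 3
depth(f1(2)) = 1 + depth(2) = 1 + 0 = 1
depth(f2(0, 0)) = 1 + max(0, 0) = 1
depth(f2(f1(2), f2(0, 0))) = 1 + max(1, 1) = 2
depth(f3(0, 2)) = 1 + max(0, 0) = 1
depth(f3(f3(0, 2), 2)) = 1 + max(1, 0) = 2
depth(f2(f2(f1(2), f2(0, 0)), f3(f3(0, 2), 2))) = 1 + max(2, 2) = 3
depth(f3(f1(f1(f3(0, 0))), f2(f2(f1(2), f2(0, 0)), f3(f3(0, 2), 2)))) = 1 + max(3, 3) = 4

4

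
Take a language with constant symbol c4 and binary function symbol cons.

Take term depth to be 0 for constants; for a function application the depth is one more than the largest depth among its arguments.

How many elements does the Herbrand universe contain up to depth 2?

5

Write N_k for the number of ground terms of depth ≤ k. A term of depth ≤ k is either a constant or a function symbol applied to arguments of depth ≤ k−1, so N_k = 1 + N_{k-1}^2.
N_0 = 1
N_1 = 1 + 1^2 = 2
N_2 = 1 + 2^2 = 5
Explicitly: c4, cons(c4, c4), cons(c4, cons(c4, c4)), cons(cons(c4, c4), c4), cons(cons(c4, c4), cons(c4, c4)).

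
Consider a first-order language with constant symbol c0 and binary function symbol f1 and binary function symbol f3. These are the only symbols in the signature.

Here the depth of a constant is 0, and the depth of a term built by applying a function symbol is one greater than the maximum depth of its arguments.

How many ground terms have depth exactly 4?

1044736

If N_k denotes the number of depth-≤k ground terms, the 1 constant gives N_0 = 1, and each function symbol of arity r contributes N_{k-1}^r new terms at level k: N_k = 1 + N_{k-1}^2 + N_{k-1}^2.
N_0 = 1
N_1 = 1 + 1^2 + 1^2 = 3
N_2 = 1 + 3^2 + 3^2 = 19
N_3 = 1 + 19^2 + 19^2 = 723
N_4 = 1 + 723^2 + 723^2 = 1045459
Terms of depth exactly 4: N_4 − N_3 = 1045459 − 723 = 1044736.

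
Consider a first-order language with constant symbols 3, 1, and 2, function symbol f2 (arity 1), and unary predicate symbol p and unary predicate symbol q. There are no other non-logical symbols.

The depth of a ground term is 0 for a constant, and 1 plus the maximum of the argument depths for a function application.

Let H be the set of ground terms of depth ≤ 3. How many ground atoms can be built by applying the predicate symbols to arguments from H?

First count ground terms of depth ≤ 3.
Let N_k = |{terms of depth ≤ k}|. Then N_0 = 3 and N_k = 3 + N_{k-1} for k ≥ 1 (one summand per function symbol, arity giving the exponent).
N_0 = 3
N_1 = 3 + 3 = 6
N_2 = 3 + 6 = 9
N_3 = 3 + 9 = 12
So |H| = 12.
Each predicate of arity r yields |H|^r ground atoms (one per choice of an r-tuple from H):
  p: 12;  q: 12
Total ground atoms: 12 + 12 = 24.

24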